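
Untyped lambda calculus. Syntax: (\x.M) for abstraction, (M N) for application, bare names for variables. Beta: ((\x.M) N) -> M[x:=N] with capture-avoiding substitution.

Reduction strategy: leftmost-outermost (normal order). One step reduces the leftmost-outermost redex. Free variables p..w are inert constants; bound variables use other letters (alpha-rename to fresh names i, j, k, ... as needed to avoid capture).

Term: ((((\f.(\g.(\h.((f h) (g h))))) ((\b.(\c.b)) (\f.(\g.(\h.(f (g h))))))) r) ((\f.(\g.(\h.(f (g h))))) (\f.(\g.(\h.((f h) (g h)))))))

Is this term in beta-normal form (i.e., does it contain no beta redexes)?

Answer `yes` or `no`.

Answer: no

Derivation:
Term: ((((\f.(\g.(\h.((f h) (g h))))) ((\b.(\c.b)) (\f.(\g.(\h.(f (g h))))))) r) ((\f.(\g.(\h.(f (g h))))) (\f.(\g.(\h.((f h) (g h)))))))
Found 3 beta redex(es).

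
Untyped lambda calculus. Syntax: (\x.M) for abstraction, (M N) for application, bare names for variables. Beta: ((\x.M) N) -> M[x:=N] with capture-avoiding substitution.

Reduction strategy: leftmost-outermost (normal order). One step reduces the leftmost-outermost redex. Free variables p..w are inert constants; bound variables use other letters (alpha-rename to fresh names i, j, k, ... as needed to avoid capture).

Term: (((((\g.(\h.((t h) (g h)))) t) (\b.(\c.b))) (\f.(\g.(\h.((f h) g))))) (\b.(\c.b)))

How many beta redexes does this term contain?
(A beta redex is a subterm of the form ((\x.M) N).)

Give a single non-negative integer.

Answer: 1

Derivation:
Term: (((((\g.(\h.((t h) (g h)))) t) (\b.(\c.b))) (\f.(\g.(\h.((f h) g))))) (\b.(\c.b)))
  Redex: ((\g.(\h.((t h) (g h)))) t)
Total redexes: 1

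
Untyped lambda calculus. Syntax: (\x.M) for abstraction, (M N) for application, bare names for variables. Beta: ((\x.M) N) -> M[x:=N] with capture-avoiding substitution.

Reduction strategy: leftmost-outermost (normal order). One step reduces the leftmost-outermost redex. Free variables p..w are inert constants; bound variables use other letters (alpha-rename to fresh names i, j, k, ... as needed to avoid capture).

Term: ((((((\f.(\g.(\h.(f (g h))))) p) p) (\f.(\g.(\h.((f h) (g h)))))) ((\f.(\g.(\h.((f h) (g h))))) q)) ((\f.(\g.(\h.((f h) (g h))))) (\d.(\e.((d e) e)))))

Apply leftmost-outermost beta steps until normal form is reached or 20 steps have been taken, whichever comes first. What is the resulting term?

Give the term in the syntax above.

Step 0: ((((((\f.(\g.(\h.(f (g h))))) p) p) (\f.(\g.(\h.((f h) (g h)))))) ((\f.(\g.(\h.((f h) (g h))))) q)) ((\f.(\g.(\h.((f h) (g h))))) (\d.(\e.((d e) e)))))
Step 1: (((((\g.(\h.(p (g h)))) p) (\f.(\g.(\h.((f h) (g h)))))) ((\f.(\g.(\h.((f h) (g h))))) q)) ((\f.(\g.(\h.((f h) (g h))))) (\d.(\e.((d e) e)))))
Step 2: ((((\h.(p (p h))) (\f.(\g.(\h.((f h) (g h)))))) ((\f.(\g.(\h.((f h) (g h))))) q)) ((\f.(\g.(\h.((f h) (g h))))) (\d.(\e.((d e) e)))))
Step 3: (((p (p (\f.(\g.(\h.((f h) (g h))))))) ((\f.(\g.(\h.((f h) (g h))))) q)) ((\f.(\g.(\h.((f h) (g h))))) (\d.(\e.((d e) e)))))
Step 4: (((p (p (\f.(\g.(\h.((f h) (g h))))))) (\g.(\h.((q h) (g h))))) ((\f.(\g.(\h.((f h) (g h))))) (\d.(\e.((d e) e)))))
Step 5: (((p (p (\f.(\g.(\h.((f h) (g h))))))) (\g.(\h.((q h) (g h))))) (\g.(\h.(((\d.(\e.((d e) e))) h) (g h)))))
Step 6: (((p (p (\f.(\g.(\h.((f h) (g h))))))) (\g.(\h.((q h) (g h))))) (\g.(\h.((\e.((h e) e)) (g h)))))
Step 7: (((p (p (\f.(\g.(\h.((f h) (g h))))))) (\g.(\h.((q h) (g h))))) (\g.(\h.((h (g h)) (g h)))))

Answer: (((p (p (\f.(\g.(\h.((f h) (g h))))))) (\g.(\h.((q h) (g h))))) (\g.(\h.((h (g h)) (g h)))))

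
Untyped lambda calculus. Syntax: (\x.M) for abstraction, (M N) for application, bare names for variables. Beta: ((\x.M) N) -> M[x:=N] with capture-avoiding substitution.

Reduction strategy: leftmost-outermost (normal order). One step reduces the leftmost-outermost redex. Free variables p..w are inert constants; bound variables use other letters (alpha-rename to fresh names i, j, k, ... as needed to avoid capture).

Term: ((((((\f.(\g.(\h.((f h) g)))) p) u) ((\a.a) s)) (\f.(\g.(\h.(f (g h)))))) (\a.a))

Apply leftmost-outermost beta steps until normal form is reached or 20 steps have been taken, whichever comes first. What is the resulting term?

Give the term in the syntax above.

Answer: ((((p s) u) (\f.(\g.(\h.(f (g h)))))) (\a.a))

Derivation:
Step 0: ((((((\f.(\g.(\h.((f h) g)))) p) u) ((\a.a) s)) (\f.(\g.(\h.(f (g h)))))) (\a.a))
Step 1: (((((\g.(\h.((p h) g))) u) ((\a.a) s)) (\f.(\g.(\h.(f (g h)))))) (\a.a))
Step 2: ((((\h.((p h) u)) ((\a.a) s)) (\f.(\g.(\h.(f (g h)))))) (\a.a))
Step 3: ((((p ((\a.a) s)) u) (\f.(\g.(\h.(f (g h)))))) (\a.a))
Step 4: ((((p s) u) (\f.(\g.(\h.(f (g h)))))) (\a.a))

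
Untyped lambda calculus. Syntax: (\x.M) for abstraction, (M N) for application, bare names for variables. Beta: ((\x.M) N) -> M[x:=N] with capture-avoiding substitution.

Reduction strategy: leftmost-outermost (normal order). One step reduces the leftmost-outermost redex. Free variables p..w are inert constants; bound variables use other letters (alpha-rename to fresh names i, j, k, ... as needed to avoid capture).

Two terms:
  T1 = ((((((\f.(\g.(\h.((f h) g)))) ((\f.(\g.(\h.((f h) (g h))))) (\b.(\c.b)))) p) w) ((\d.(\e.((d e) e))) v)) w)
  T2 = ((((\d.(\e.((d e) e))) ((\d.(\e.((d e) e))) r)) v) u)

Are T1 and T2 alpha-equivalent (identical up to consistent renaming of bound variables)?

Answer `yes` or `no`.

Answer: no

Derivation:
Term 1: ((((((\f.(\g.(\h.((f h) g)))) ((\f.(\g.(\h.((f h) (g h))))) (\b.(\c.b)))) p) w) ((\d.(\e.((d e) e))) v)) w)
Term 2: ((((\d.(\e.((d e) e))) ((\d.(\e.((d e) e))) r)) v) u)
Alpha-equivalence: compare structure up to binder renaming.
Result: False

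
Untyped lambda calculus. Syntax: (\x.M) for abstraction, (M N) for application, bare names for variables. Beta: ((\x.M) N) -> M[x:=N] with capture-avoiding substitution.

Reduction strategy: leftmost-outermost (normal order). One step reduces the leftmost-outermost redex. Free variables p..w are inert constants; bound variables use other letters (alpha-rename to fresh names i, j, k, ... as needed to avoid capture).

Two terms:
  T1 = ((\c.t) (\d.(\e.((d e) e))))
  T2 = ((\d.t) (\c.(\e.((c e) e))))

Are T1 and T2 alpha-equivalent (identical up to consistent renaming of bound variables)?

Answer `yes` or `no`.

Answer: yes

Derivation:
Term 1: ((\c.t) (\d.(\e.((d e) e))))
Term 2: ((\d.t) (\c.(\e.((c e) e))))
Alpha-equivalence: compare structure up to binder renaming.
Result: True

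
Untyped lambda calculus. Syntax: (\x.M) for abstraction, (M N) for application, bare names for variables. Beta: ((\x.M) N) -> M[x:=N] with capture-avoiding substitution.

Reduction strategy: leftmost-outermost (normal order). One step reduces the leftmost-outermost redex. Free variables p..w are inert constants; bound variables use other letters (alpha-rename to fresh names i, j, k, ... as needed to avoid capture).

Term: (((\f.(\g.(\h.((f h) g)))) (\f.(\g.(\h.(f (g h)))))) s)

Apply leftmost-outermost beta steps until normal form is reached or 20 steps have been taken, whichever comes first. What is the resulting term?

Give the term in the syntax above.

Answer: (\h.(\i.(h (s i))))

Derivation:
Step 0: (((\f.(\g.(\h.((f h) g)))) (\f.(\g.(\h.(f (g h)))))) s)
Step 1: ((\g.(\h.(((\f.(\g.(\h.(f (g h))))) h) g))) s)
Step 2: (\h.(((\f.(\g.(\h.(f (g h))))) h) s))
Step 3: (\h.((\g.(\i.(h (g i)))) s))
Step 4: (\h.(\i.(h (s i))))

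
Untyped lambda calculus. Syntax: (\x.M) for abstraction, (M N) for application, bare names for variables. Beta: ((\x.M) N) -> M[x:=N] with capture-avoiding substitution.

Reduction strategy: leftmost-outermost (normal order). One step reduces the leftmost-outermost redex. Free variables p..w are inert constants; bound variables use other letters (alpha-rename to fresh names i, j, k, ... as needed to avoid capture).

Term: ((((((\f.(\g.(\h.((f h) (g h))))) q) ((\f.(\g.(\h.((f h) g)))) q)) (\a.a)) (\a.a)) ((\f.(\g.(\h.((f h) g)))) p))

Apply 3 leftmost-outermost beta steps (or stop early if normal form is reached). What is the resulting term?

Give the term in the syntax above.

Answer: ((((q (\a.a)) (((\f.(\g.(\h.((f h) g)))) q) (\a.a))) (\a.a)) ((\f.(\g.(\h.((f h) g)))) p))

Derivation:
Step 0: ((((((\f.(\g.(\h.((f h) (g h))))) q) ((\f.(\g.(\h.((f h) g)))) q)) (\a.a)) (\a.a)) ((\f.(\g.(\h.((f h) g)))) p))
Step 1: (((((\g.(\h.((q h) (g h)))) ((\f.(\g.(\h.((f h) g)))) q)) (\a.a)) (\a.a)) ((\f.(\g.(\h.((f h) g)))) p))
Step 2: ((((\h.((q h) (((\f.(\g.(\h.((f h) g)))) q) h))) (\a.a)) (\a.a)) ((\f.(\g.(\h.((f h) g)))) p))
Step 3: ((((q (\a.a)) (((\f.(\g.(\h.((f h) g)))) q) (\a.a))) (\a.a)) ((\f.(\g.(\h.((f h) g)))) p))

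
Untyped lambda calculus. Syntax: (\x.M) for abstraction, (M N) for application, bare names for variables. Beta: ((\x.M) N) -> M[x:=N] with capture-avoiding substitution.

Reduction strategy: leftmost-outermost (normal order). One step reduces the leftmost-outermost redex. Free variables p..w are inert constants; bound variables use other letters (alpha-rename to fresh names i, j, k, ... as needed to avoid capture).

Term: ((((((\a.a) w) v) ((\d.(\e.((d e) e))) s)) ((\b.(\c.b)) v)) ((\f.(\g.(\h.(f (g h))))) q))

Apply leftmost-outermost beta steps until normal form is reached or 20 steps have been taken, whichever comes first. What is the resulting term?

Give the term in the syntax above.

Step 0: ((((((\a.a) w) v) ((\d.(\e.((d e) e))) s)) ((\b.(\c.b)) v)) ((\f.(\g.(\h.(f (g h))))) q))
Step 1: ((((w v) ((\d.(\e.((d e) e))) s)) ((\b.(\c.b)) v)) ((\f.(\g.(\h.(f (g h))))) q))
Step 2: ((((w v) (\e.((s e) e))) ((\b.(\c.b)) v)) ((\f.(\g.(\h.(f (g h))))) q))
Step 3: ((((w v) (\e.((s e) e))) (\c.v)) ((\f.(\g.(\h.(f (g h))))) q))
Step 4: ((((w v) (\e.((s e) e))) (\c.v)) (\g.(\h.(q (g h)))))

Answer: ((((w v) (\e.((s e) e))) (\c.v)) (\g.(\h.(q (g h)))))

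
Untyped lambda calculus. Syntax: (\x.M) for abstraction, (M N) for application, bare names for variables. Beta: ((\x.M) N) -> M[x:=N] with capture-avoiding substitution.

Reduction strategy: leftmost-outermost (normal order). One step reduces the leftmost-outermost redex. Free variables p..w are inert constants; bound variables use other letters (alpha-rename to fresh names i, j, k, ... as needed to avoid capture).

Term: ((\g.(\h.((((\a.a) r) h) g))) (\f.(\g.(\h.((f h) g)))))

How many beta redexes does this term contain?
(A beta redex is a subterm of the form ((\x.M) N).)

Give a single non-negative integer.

Term: ((\g.(\h.((((\a.a) r) h) g))) (\f.(\g.(\h.((f h) g)))))
  Redex: ((\g.(\h.((((\a.a) r) h) g))) (\f.(\g.(\h.((f h) g)))))
  Redex: ((\a.a) r)
Total redexes: 2

Answer: 2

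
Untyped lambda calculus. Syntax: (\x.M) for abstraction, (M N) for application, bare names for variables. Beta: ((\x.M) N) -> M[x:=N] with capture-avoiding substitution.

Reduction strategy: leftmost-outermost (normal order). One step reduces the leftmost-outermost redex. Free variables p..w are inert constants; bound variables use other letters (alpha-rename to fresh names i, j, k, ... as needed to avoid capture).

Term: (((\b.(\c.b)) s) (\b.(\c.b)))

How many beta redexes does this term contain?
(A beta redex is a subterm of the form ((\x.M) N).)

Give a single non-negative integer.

Answer: 1

Derivation:
Term: (((\b.(\c.b)) s) (\b.(\c.b)))
  Redex: ((\b.(\c.b)) s)
Total redexes: 1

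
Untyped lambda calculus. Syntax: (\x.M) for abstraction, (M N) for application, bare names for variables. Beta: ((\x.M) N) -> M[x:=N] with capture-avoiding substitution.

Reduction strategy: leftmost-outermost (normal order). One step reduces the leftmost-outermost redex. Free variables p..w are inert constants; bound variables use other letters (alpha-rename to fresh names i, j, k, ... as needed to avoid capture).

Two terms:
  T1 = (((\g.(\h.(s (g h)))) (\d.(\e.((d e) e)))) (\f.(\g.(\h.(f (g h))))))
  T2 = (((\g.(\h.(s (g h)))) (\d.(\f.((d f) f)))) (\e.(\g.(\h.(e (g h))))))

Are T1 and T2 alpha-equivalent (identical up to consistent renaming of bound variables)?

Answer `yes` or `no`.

Answer: yes

Derivation:
Term 1: (((\g.(\h.(s (g h)))) (\d.(\e.((d e) e)))) (\f.(\g.(\h.(f (g h))))))
Term 2: (((\g.(\h.(s (g h)))) (\d.(\f.((d f) f)))) (\e.(\g.(\h.(e (g h))))))
Alpha-equivalence: compare structure up to binder renaming.
Result: True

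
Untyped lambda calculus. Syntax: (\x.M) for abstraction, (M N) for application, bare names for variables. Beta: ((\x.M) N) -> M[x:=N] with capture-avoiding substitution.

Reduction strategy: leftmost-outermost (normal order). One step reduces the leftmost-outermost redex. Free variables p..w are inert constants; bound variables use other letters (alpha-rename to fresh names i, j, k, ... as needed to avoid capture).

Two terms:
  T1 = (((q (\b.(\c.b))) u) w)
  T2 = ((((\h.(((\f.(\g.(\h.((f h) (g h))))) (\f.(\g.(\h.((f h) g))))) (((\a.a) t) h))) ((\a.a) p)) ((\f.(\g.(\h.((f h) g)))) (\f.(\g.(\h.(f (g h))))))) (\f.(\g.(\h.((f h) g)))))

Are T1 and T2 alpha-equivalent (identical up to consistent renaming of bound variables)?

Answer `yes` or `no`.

Answer: no

Derivation:
Term 1: (((q (\b.(\c.b))) u) w)
Term 2: ((((\h.(((\f.(\g.(\h.((f h) (g h))))) (\f.(\g.(\h.((f h) g))))) (((\a.a) t) h))) ((\a.a) p)) ((\f.(\g.(\h.((f h) g)))) (\f.(\g.(\h.(f (g h))))))) (\f.(\g.(\h.((f h) g)))))
Alpha-equivalence: compare structure up to binder renaming.
Result: False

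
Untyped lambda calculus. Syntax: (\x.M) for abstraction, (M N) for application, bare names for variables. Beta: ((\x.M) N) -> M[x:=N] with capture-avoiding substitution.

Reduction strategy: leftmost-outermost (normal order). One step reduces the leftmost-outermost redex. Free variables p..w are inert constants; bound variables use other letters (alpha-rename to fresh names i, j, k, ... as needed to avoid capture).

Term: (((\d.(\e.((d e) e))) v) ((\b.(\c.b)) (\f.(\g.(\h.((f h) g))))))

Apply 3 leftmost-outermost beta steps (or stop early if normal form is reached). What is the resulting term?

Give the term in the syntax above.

Answer: ((v (\c.(\f.(\g.(\h.((f h) g)))))) ((\b.(\c.b)) (\f.(\g.(\h.((f h) g))))))

Derivation:
Step 0: (((\d.(\e.((d e) e))) v) ((\b.(\c.b)) (\f.(\g.(\h.((f h) g))))))
Step 1: ((\e.((v e) e)) ((\b.(\c.b)) (\f.(\g.(\h.((f h) g))))))
Step 2: ((v ((\b.(\c.b)) (\f.(\g.(\h.((f h) g)))))) ((\b.(\c.b)) (\f.(\g.(\h.((f h) g))))))
Step 3: ((v (\c.(\f.(\g.(\h.((f h) g)))))) ((\b.(\c.b)) (\f.(\g.(\h.((f h) g))))))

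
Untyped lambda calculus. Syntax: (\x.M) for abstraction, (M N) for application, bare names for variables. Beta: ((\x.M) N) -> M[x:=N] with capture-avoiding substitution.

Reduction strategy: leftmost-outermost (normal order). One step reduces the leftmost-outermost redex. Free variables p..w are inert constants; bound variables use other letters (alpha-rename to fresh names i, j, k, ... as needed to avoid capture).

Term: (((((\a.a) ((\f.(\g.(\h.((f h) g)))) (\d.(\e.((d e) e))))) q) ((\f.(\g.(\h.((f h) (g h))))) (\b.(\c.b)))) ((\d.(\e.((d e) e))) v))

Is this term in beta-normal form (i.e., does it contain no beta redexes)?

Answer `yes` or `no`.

Answer: no

Derivation:
Term: (((((\a.a) ((\f.(\g.(\h.((f h) g)))) (\d.(\e.((d e) e))))) q) ((\f.(\g.(\h.((f h) (g h))))) (\b.(\c.b)))) ((\d.(\e.((d e) e))) v))
Found 4 beta redex(es).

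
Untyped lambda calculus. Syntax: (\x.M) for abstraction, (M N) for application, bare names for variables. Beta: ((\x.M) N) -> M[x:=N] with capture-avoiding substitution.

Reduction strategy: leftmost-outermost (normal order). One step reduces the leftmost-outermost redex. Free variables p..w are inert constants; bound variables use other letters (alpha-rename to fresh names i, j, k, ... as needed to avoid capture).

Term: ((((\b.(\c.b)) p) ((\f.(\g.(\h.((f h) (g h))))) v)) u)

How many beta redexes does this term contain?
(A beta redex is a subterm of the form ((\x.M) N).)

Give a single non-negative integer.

Term: ((((\b.(\c.b)) p) ((\f.(\g.(\h.((f h) (g h))))) v)) u)
  Redex: ((\b.(\c.b)) p)
  Redex: ((\f.(\g.(\h.((f h) (g h))))) v)
Total redexes: 2

Answer: 2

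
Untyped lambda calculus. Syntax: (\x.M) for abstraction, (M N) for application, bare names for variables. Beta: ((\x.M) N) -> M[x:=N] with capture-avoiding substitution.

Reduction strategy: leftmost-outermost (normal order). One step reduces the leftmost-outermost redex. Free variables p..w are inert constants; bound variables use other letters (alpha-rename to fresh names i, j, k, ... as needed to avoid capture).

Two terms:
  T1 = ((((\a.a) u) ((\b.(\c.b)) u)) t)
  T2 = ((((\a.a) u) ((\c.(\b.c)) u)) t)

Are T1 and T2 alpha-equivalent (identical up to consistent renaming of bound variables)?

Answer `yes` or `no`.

Term 1: ((((\a.a) u) ((\b.(\c.b)) u)) t)
Term 2: ((((\a.a) u) ((\c.(\b.c)) u)) t)
Alpha-equivalence: compare structure up to binder renaming.
Result: True

Answer: yes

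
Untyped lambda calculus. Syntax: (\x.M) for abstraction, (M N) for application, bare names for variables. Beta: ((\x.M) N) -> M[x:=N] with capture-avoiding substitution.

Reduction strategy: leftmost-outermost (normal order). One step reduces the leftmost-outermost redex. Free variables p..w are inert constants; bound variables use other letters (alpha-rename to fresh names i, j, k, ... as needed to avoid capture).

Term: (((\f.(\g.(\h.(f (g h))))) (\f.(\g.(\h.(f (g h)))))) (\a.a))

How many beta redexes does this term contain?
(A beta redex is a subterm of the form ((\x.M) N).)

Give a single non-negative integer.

Term: (((\f.(\g.(\h.(f (g h))))) (\f.(\g.(\h.(f (g h)))))) (\a.a))
  Redex: ((\f.(\g.(\h.(f (g h))))) (\f.(\g.(\h.(f (g h))))))
Total redexes: 1

Answer: 1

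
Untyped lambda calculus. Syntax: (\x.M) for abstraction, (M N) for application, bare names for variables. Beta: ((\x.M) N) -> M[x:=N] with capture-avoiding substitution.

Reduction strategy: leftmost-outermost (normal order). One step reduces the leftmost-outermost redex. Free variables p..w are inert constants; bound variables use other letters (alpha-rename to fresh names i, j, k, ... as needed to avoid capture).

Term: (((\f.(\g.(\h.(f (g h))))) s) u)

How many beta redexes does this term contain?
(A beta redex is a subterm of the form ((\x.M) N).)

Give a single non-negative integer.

Term: (((\f.(\g.(\h.(f (g h))))) s) u)
  Redex: ((\f.(\g.(\h.(f (g h))))) s)
Total redexes: 1

Answer: 1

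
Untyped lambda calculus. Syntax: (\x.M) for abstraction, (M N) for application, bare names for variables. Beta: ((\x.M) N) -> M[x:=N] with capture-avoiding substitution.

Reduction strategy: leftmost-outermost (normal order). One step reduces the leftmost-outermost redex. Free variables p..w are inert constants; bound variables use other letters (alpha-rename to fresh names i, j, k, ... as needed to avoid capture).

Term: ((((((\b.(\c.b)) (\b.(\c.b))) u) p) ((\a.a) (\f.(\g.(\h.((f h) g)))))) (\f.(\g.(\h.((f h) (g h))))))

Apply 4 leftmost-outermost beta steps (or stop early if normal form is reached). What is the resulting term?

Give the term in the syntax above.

Answer: (p (\f.(\g.(\h.((f h) (g h))))))

Derivation:
Step 0: ((((((\b.(\c.b)) (\b.(\c.b))) u) p) ((\a.a) (\f.(\g.(\h.((f h) g)))))) (\f.(\g.(\h.((f h) (g h))))))
Step 1: (((((\c.(\b.(\c.b))) u) p) ((\a.a) (\f.(\g.(\h.((f h) g)))))) (\f.(\g.(\h.((f h) (g h))))))
Step 2: ((((\b.(\c.b)) p) ((\a.a) (\f.(\g.(\h.((f h) g)))))) (\f.(\g.(\h.((f h) (g h))))))
Step 3: (((\c.p) ((\a.a) (\f.(\g.(\h.((f h) g)))))) (\f.(\g.(\h.((f h) (g h))))))
Step 4: (p (\f.(\g.(\h.((f h) (g h))))))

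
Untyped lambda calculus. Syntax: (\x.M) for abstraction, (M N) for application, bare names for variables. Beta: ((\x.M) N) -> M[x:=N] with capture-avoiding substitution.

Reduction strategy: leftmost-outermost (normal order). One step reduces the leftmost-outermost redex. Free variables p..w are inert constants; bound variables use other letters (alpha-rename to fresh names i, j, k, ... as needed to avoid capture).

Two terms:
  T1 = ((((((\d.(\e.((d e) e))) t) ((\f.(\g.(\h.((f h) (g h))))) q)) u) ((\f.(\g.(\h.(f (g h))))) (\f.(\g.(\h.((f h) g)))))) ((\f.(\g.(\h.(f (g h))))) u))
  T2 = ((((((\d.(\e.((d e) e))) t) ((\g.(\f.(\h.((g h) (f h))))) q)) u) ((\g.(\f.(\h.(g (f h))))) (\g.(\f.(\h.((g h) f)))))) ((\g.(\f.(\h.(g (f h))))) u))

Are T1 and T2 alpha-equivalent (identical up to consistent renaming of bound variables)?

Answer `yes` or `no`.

Answer: yes

Derivation:
Term 1: ((((((\d.(\e.((d e) e))) t) ((\f.(\g.(\h.((f h) (g h))))) q)) u) ((\f.(\g.(\h.(f (g h))))) (\f.(\g.(\h.((f h) g)))))) ((\f.(\g.(\h.(f (g h))))) u))
Term 2: ((((((\d.(\e.((d e) e))) t) ((\g.(\f.(\h.((g h) (f h))))) q)) u) ((\g.(\f.(\h.(g (f h))))) (\g.(\f.(\h.((g h) f)))))) ((\g.(\f.(\h.(g (f h))))) u))
Alpha-equivalence: compare structure up to binder renaming.
Result: True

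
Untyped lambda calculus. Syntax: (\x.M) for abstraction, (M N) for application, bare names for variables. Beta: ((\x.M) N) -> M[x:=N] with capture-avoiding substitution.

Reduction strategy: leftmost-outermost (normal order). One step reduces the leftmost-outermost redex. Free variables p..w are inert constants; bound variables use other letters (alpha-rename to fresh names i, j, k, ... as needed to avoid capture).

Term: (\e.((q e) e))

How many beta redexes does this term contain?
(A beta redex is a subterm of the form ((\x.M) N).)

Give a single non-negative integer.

Answer: 0

Derivation:
Term: (\e.((q e) e))
  (no redexes)
Total redexes: 0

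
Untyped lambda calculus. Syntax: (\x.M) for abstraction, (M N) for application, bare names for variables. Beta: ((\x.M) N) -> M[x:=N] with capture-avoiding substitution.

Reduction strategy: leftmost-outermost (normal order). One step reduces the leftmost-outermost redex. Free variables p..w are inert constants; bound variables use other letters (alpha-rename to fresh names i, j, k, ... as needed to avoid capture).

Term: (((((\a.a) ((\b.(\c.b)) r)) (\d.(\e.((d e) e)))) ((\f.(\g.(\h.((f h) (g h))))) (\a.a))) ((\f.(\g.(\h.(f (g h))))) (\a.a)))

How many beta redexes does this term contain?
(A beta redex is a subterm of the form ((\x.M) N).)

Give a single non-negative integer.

Answer: 4

Derivation:
Term: (((((\a.a) ((\b.(\c.b)) r)) (\d.(\e.((d e) e)))) ((\f.(\g.(\h.((f h) (g h))))) (\a.a))) ((\f.(\g.(\h.(f (g h))))) (\a.a)))
  Redex: ((\a.a) ((\b.(\c.b)) r))
  Redex: ((\b.(\c.b)) r)
  Redex: ((\f.(\g.(\h.((f h) (g h))))) (\a.a))
  Redex: ((\f.(\g.(\h.(f (g h))))) (\a.a))
Total redexes: 4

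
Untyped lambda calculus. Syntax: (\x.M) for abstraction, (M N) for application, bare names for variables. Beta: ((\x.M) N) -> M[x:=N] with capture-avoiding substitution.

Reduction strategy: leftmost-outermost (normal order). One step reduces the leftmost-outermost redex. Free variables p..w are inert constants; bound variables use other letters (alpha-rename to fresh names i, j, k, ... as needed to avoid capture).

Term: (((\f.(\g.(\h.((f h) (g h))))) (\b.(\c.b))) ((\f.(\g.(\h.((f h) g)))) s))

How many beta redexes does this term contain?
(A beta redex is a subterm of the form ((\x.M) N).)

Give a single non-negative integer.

Term: (((\f.(\g.(\h.((f h) (g h))))) (\b.(\c.b))) ((\f.(\g.(\h.((f h) g)))) s))
  Redex: ((\f.(\g.(\h.((f h) (g h))))) (\b.(\c.b)))
  Redex: ((\f.(\g.(\h.((f h) g)))) s)
Total redexes: 2

Answer: 2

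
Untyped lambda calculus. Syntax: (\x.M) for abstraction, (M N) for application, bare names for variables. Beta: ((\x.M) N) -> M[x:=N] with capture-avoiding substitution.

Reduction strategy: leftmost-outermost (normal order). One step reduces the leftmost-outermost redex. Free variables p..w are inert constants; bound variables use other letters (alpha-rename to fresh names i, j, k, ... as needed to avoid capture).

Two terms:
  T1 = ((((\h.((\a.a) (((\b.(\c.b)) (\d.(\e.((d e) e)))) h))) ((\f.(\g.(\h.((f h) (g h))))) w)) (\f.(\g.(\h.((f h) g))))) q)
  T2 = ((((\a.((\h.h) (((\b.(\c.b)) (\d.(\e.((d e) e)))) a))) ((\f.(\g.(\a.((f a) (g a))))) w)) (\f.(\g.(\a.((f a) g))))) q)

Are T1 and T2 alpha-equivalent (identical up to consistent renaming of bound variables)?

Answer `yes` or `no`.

Answer: yes

Derivation:
Term 1: ((((\h.((\a.a) (((\b.(\c.b)) (\d.(\e.((d e) e)))) h))) ((\f.(\g.(\h.((f h) (g h))))) w)) (\f.(\g.(\h.((f h) g))))) q)
Term 2: ((((\a.((\h.h) (((\b.(\c.b)) (\d.(\e.((d e) e)))) a))) ((\f.(\g.(\a.((f a) (g a))))) w)) (\f.(\g.(\a.((f a) g))))) q)
Alpha-equivalence: compare structure up to binder renaming.
Result: True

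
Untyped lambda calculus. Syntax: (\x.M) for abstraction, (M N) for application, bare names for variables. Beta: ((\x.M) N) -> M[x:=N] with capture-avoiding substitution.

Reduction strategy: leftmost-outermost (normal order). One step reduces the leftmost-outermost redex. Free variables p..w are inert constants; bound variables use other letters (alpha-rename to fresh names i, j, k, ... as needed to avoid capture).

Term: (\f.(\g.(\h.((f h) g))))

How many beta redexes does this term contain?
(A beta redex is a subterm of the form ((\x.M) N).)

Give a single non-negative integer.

Answer: 0

Derivation:
Term: (\f.(\g.(\h.((f h) g))))
  (no redexes)
Total redexes: 0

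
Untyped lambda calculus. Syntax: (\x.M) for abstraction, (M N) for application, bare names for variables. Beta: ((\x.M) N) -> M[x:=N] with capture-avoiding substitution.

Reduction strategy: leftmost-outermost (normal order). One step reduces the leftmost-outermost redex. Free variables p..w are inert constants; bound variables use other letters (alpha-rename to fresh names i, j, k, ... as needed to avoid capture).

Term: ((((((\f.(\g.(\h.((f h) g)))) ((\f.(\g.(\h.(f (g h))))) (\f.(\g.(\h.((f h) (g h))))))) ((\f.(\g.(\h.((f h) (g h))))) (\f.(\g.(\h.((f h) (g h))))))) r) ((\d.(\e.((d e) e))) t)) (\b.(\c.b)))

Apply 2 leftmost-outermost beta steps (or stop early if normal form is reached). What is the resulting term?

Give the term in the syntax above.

Answer: ((((\h.((((\f.(\g.(\h.(f (g h))))) (\f.(\g.(\h.((f h) (g h)))))) h) ((\f.(\g.(\h.((f h) (g h))))) (\f.(\g.(\h.((f h) (g h)))))))) r) ((\d.(\e.((d e) e))) t)) (\b.(\c.b)))

Derivation:
Step 0: ((((((\f.(\g.(\h.((f h) g)))) ((\f.(\g.(\h.(f (g h))))) (\f.(\g.(\h.((f h) (g h))))))) ((\f.(\g.(\h.((f h) (g h))))) (\f.(\g.(\h.((f h) (g h))))))) r) ((\d.(\e.((d e) e))) t)) (\b.(\c.b)))
Step 1: (((((\g.(\h.((((\f.(\g.(\h.(f (g h))))) (\f.(\g.(\h.((f h) (g h)))))) h) g))) ((\f.(\g.(\h.((f h) (g h))))) (\f.(\g.(\h.((f h) (g h))))))) r) ((\d.(\e.((d e) e))) t)) (\b.(\c.b)))
Step 2: ((((\h.((((\f.(\g.(\h.(f (g h))))) (\f.(\g.(\h.((f h) (g h)))))) h) ((\f.(\g.(\h.((f h) (g h))))) (\f.(\g.(\h.((f h) (g h)))))))) r) ((\d.(\e.((d e) e))) t)) (\b.(\c.b)))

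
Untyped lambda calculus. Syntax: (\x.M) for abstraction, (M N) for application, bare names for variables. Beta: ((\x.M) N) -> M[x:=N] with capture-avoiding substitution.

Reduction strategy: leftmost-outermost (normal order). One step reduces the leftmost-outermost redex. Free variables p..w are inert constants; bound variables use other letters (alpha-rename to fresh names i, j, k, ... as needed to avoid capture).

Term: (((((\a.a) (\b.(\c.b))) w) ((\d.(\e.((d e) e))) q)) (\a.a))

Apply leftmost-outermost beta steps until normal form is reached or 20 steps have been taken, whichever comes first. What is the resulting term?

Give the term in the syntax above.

Answer: (w (\a.a))

Derivation:
Step 0: (((((\a.a) (\b.(\c.b))) w) ((\d.(\e.((d e) e))) q)) (\a.a))
Step 1: ((((\b.(\c.b)) w) ((\d.(\e.((d e) e))) q)) (\a.a))
Step 2: (((\c.w) ((\d.(\e.((d e) e))) q)) (\a.a))
Step 3: (w (\a.a))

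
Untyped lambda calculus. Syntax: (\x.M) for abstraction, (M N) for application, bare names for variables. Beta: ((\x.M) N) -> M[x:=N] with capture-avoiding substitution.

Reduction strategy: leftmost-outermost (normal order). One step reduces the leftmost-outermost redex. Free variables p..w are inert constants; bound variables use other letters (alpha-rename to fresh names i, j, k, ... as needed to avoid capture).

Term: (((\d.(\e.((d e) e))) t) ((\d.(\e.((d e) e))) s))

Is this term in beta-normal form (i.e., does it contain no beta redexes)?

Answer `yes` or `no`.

Term: (((\d.(\e.((d e) e))) t) ((\d.(\e.((d e) e))) s))
Found 2 beta redex(es).

Answer: no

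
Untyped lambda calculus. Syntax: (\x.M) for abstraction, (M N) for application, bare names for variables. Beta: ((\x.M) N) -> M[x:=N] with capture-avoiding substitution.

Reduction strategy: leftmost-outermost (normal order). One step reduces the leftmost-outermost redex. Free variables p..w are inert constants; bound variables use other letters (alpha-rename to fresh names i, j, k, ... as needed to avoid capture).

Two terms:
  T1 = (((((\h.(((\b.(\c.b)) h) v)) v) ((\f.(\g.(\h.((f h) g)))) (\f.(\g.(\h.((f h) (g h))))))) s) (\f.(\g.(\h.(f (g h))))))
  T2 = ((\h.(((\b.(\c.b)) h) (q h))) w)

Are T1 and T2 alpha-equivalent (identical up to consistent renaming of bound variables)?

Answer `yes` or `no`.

Term 1: (((((\h.(((\b.(\c.b)) h) v)) v) ((\f.(\g.(\h.((f h) g)))) (\f.(\g.(\h.((f h) (g h))))))) s) (\f.(\g.(\h.(f (g h))))))
Term 2: ((\h.(((\b.(\c.b)) h) (q h))) w)
Alpha-equivalence: compare structure up to binder renaming.
Result: False

Answer: no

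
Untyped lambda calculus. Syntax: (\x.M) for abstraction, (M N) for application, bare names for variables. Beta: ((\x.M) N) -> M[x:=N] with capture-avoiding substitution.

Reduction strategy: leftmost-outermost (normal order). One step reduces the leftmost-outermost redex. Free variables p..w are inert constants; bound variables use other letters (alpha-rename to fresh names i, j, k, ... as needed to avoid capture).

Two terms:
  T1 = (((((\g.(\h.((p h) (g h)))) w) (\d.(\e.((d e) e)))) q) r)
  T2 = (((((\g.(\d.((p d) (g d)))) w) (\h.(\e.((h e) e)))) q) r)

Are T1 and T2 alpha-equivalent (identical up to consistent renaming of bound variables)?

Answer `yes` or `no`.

Answer: yes

Derivation:
Term 1: (((((\g.(\h.((p h) (g h)))) w) (\d.(\e.((d e) e)))) q) r)
Term 2: (((((\g.(\d.((p d) (g d)))) w) (\h.(\e.((h e) e)))) q) r)
Alpha-equivalence: compare structure up to binder renaming.
Result: True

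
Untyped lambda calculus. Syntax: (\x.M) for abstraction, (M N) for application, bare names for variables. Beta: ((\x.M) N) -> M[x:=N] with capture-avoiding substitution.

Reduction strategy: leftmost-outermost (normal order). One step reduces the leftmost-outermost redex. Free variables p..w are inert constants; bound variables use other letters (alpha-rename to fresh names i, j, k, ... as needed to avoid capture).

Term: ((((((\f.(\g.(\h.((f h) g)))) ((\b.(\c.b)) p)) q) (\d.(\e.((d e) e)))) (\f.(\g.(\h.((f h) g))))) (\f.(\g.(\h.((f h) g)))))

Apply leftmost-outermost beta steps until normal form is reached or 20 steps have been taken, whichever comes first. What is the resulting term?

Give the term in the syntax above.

Answer: (((p q) (\f.(\g.(\h.((f h) g))))) (\f.(\g.(\h.((f h) g)))))

Derivation:
Step 0: ((((((\f.(\g.(\h.((f h) g)))) ((\b.(\c.b)) p)) q) (\d.(\e.((d e) e)))) (\f.(\g.(\h.((f h) g))))) (\f.(\g.(\h.((f h) g)))))
Step 1: (((((\g.(\h.((((\b.(\c.b)) p) h) g))) q) (\d.(\e.((d e) e)))) (\f.(\g.(\h.((f h) g))))) (\f.(\g.(\h.((f h) g)))))
Step 2: ((((\h.((((\b.(\c.b)) p) h) q)) (\d.(\e.((d e) e)))) (\f.(\g.(\h.((f h) g))))) (\f.(\g.(\h.((f h) g)))))
Step 3: ((((((\b.(\c.b)) p) (\d.(\e.((d e) e)))) q) (\f.(\g.(\h.((f h) g))))) (\f.(\g.(\h.((f h) g)))))
Step 4: (((((\c.p) (\d.(\e.((d e) e)))) q) (\f.(\g.(\h.((f h) g))))) (\f.(\g.(\h.((f h) g)))))
Step 5: (((p q) (\f.(\g.(\h.((f h) g))))) (\f.(\g.(\h.((f h) g)))))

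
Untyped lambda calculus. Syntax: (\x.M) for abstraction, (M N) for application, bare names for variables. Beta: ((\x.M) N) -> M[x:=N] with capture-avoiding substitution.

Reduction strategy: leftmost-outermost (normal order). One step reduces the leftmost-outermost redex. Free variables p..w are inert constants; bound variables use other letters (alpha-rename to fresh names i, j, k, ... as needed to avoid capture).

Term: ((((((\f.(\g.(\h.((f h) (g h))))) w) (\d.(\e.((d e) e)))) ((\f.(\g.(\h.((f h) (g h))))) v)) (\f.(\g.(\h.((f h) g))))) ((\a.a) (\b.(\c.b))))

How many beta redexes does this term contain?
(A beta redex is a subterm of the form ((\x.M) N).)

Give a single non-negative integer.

Term: ((((((\f.(\g.(\h.((f h) (g h))))) w) (\d.(\e.((d e) e)))) ((\f.(\g.(\h.((f h) (g h))))) v)) (\f.(\g.(\h.((f h) g))))) ((\a.a) (\b.(\c.b))))
  Redex: ((\f.(\g.(\h.((f h) (g h))))) w)
  Redex: ((\f.(\g.(\h.((f h) (g h))))) v)
  Redex: ((\a.a) (\b.(\c.b)))
Total redexes: 3

Answer: 3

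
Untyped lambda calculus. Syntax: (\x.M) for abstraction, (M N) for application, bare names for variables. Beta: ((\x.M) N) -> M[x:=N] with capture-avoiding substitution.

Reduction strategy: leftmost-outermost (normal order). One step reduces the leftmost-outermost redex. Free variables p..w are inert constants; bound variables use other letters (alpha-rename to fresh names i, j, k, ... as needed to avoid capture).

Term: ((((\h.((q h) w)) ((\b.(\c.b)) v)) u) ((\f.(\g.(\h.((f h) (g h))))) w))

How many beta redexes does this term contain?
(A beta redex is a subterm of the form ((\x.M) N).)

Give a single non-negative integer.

Term: ((((\h.((q h) w)) ((\b.(\c.b)) v)) u) ((\f.(\g.(\h.((f h) (g h))))) w))
  Redex: ((\h.((q h) w)) ((\b.(\c.b)) v))
  Redex: ((\b.(\c.b)) v)
  Redex: ((\f.(\g.(\h.((f h) (g h))))) w)
Total redexes: 3

Answer: 3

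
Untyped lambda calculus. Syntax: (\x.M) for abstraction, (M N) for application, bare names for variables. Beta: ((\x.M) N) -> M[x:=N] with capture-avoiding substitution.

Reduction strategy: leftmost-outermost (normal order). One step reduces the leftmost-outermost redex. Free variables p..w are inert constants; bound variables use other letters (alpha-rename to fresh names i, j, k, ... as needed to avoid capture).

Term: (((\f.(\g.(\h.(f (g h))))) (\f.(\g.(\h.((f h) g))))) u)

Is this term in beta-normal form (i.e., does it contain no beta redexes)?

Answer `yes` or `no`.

Term: (((\f.(\g.(\h.(f (g h))))) (\f.(\g.(\h.((f h) g))))) u)
Found 1 beta redex(es).

Answer: no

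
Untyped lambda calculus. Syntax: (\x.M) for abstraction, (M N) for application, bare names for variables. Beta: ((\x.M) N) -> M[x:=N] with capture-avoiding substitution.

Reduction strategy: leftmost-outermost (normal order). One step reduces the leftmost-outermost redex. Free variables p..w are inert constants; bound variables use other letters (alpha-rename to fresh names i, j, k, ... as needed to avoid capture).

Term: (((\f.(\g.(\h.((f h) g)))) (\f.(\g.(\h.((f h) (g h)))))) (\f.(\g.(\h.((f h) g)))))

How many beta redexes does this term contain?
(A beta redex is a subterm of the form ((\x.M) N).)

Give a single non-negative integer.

Answer: 1

Derivation:
Term: (((\f.(\g.(\h.((f h) g)))) (\f.(\g.(\h.((f h) (g h)))))) (\f.(\g.(\h.((f h) g)))))
  Redex: ((\f.(\g.(\h.((f h) g)))) (\f.(\g.(\h.((f h) (g h))))))
Total redexes: 1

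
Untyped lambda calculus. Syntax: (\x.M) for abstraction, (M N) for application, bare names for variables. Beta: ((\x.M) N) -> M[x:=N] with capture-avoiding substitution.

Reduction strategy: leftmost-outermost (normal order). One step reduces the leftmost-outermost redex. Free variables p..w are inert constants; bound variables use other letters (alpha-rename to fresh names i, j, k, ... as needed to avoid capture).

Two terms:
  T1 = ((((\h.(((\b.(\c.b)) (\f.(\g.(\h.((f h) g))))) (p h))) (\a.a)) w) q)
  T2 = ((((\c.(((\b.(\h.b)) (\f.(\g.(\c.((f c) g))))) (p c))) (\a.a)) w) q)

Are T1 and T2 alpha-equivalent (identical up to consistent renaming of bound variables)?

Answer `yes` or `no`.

Answer: yes

Derivation:
Term 1: ((((\h.(((\b.(\c.b)) (\f.(\g.(\h.((f h) g))))) (p h))) (\a.a)) w) q)
Term 2: ((((\c.(((\b.(\h.b)) (\f.(\g.(\c.((f c) g))))) (p c))) (\a.a)) w) q)
Alpha-equivalence: compare structure up to binder renaming.
Result: True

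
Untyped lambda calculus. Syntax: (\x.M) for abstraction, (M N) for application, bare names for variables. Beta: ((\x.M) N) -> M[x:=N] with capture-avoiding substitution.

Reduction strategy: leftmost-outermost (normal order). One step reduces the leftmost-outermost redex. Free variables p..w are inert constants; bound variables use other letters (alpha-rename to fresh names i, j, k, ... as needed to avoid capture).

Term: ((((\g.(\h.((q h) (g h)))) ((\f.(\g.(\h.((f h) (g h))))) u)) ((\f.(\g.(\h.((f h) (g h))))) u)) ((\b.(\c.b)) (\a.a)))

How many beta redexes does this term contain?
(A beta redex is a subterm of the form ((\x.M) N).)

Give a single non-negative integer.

Term: ((((\g.(\h.((q h) (g h)))) ((\f.(\g.(\h.((f h) (g h))))) u)) ((\f.(\g.(\h.((f h) (g h))))) u)) ((\b.(\c.b)) (\a.a)))
  Redex: ((\g.(\h.((q h) (g h)))) ((\f.(\g.(\h.((f h) (g h))))) u))
  Redex: ((\f.(\g.(\h.((f h) (g h))))) u)
  Redex: ((\f.(\g.(\h.((f h) (g h))))) u)
  Redex: ((\b.(\c.b)) (\a.a))
Total redexes: 4

Answer: 4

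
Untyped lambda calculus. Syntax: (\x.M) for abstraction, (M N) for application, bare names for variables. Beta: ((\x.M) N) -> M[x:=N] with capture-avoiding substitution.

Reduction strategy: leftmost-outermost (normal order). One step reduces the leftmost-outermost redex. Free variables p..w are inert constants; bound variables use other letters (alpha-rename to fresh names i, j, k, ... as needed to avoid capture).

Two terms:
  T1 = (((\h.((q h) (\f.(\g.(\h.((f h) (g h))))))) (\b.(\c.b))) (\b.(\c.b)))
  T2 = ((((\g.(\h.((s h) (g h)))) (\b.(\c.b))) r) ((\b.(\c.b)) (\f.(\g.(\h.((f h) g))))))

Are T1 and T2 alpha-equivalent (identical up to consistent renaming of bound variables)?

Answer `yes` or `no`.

Answer: no

Derivation:
Term 1: (((\h.((q h) (\f.(\g.(\h.((f h) (g h))))))) (\b.(\c.b))) (\b.(\c.b)))
Term 2: ((((\g.(\h.((s h) (g h)))) (\b.(\c.b))) r) ((\b.(\c.b)) (\f.(\g.(\h.((f h) g))))))
Alpha-equivalence: compare structure up to binder renaming.
Result: False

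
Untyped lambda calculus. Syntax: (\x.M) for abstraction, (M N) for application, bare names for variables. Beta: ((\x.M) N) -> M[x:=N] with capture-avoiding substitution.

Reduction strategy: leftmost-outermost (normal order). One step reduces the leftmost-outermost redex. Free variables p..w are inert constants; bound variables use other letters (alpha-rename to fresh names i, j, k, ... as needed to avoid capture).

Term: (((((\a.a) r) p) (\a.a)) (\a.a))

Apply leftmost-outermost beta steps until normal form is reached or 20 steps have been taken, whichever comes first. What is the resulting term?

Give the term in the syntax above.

Step 0: (((((\a.a) r) p) (\a.a)) (\a.a))
Step 1: (((r p) (\a.a)) (\a.a))

Answer: (((r p) (\a.a)) (\a.a))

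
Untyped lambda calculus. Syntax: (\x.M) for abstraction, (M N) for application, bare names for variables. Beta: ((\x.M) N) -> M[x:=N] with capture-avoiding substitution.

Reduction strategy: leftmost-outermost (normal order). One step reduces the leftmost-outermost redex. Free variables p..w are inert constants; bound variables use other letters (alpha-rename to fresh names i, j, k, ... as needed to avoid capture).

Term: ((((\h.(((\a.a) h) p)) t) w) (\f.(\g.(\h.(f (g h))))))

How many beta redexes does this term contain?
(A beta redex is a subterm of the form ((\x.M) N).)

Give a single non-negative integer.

Answer: 2

Derivation:
Term: ((((\h.(((\a.a) h) p)) t) w) (\f.(\g.(\h.(f (g h))))))
  Redex: ((\h.(((\a.a) h) p)) t)
  Redex: ((\a.a) h)
Total redexes: 2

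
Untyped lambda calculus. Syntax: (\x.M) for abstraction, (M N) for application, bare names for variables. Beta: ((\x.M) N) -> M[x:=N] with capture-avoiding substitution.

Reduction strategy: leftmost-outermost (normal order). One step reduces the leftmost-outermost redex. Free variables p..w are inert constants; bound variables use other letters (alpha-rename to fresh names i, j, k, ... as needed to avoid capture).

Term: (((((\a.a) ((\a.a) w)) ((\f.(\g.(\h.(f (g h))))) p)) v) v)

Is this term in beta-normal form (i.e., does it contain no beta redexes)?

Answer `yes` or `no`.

Term: (((((\a.a) ((\a.a) w)) ((\f.(\g.(\h.(f (g h))))) p)) v) v)
Found 3 beta redex(es).

Answer: no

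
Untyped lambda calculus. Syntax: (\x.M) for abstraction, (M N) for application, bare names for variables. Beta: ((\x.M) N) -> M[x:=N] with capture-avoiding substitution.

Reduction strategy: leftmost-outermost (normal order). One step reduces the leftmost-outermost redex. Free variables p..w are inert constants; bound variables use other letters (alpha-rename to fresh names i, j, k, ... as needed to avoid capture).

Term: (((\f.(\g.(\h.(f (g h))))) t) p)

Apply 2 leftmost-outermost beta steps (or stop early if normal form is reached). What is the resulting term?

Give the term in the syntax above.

Answer: (\h.(t (p h)))

Derivation:
Step 0: (((\f.(\g.(\h.(f (g h))))) t) p)
Step 1: ((\g.(\h.(t (g h)))) p)
Step 2: (\h.(t (p h)))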